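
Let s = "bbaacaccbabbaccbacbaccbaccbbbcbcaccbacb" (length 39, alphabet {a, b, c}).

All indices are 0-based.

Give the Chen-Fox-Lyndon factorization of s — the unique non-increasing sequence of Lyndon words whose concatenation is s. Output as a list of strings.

emit factor 1: 'b' (i=0, period=1)
emit factor 2: 'b' (i=1, period=1)
emit factor 3: 'aacaccbabbaccbacbaccbaccbbbcbcaccbacb' (i=2, period=37)

["b", "b", "aacaccbabbaccbacbaccbaccbbbcbcaccbacb"]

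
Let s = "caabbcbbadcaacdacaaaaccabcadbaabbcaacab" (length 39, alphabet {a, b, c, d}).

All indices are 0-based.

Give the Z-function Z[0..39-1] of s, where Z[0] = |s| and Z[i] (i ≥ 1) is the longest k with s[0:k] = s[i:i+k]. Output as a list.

Z[0]=39
i=1: outside box; Z[1]=0
i=2: outside box; Z[2]=0
i=3: outside box; Z[3]=0
i=4: outside box; Z[4]=0
i=5: outside box; Z[5]=1 grow→box=[5,6)
i=6: outside box; Z[6]=0
i=7: outside box; Z[7]=0
i=8: outside box; Z[8]=0
i=9: outside box; Z[9]=0
i=10: outside box; Z[10]=3 grow→box=[10,13)
i=11: min(r-i=2, Z[1]=0)=0; Z[11]=0
i=12: min(r-i=1, Z[2]=0)=0; Z[12]=0
i=13: outside box; Z[13]=1 grow→box=[13,14)
i=14: outside box; Z[14]=0
i=15: outside box; Z[15]=0
i=16: outside box; Z[16]=3 grow→box=[16,19)
i=17: min(r-i=2, Z[1]=0)=0; Z[17]=0
i=18: min(r-i=1, Z[2]=0)=0; Z[18]=0
i=19: outside box; Z[19]=0
i=20: outside box; Z[20]=0
i=21: outside box; Z[21]=1 grow→box=[21,22)
i=22: outside box; Z[22]=2 grow→box=[22,24)
i=23: min(r-i=1, Z[1]=0)=0; Z[23]=0
i=24: outside box; Z[24]=0
i=25: outside box; Z[25]=2 grow→box=[25,27)
i=26: min(r-i=1, Z[1]=0)=0; Z[26]=0
i=27: outside box; Z[27]=0
i=28: outside box; Z[28]=0
i=29: outside box; Z[29]=0
i=30: outside box; Z[30]=0
i=31: outside box; Z[31]=0
i=32: outside box; Z[32]=0
i=33: outside box; Z[33]=3 grow→box=[33,36)
i=34: min(r-i=2, Z[1]=0)=0; Z[34]=0
i=35: min(r-i=1, Z[2]=0)=0; Z[35]=0
i=36: outside box; Z[36]=2 grow→box=[36,38)
i=37: min(r-i=1, Z[1]=0)=0; Z[37]=0
i=38: outside box; Z[38]=0

[39, 0, 0, 0, 0, 1, 0, 0, 0, 0, 3, 0, 0, 1, 0, 0, 3, 0, 0, 0, 0, 1, 2, 0, 0, 2, 0, 0, 0, 0, 0, 0, 0, 3, 0, 0, 2, 0, 0]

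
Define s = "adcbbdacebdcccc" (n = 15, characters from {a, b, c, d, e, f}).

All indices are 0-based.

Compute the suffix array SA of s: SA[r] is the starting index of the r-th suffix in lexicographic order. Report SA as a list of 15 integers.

rank→(start, suffix):
  0 → (6, 'acebdcccc')
  1 → (0, 'adcbbdacebdcccc')
  2 → (3, 'bbdacebdcccc')
  3 → (4, 'bdacebdcccc')
  4 → (9, 'bdcccc')
  5 → (14, 'c')
  6 → (2, 'cbbdacebdcccc')
  7 → (13, 'cc')
  8 → (12, 'ccc')
  9 → (11, 'cccc')
  10 → (7, 'cebdcccc')
  11 → (5, 'dacebdcccc')
  12 → (1, 'dcbbdacebdcccc')
  13 → (10, 'dcccc')
  14 → (8, 'ebdcccc')

[6, 0, 3, 4, 9, 14, 2, 13, 12, 11, 7, 5, 1, 10, 8]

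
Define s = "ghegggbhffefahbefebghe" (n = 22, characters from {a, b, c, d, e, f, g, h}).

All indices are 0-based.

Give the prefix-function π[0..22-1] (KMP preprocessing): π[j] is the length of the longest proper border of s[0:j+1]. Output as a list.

[0, 0, 0, 1, 1, 1, 0, 0, 0, 0, 0, 0, 0, 0, 0, 0, 0, 0, 0, 1, 2, 3]

π[0] = 0
j=1 s[j]='h': π[1]=0 (border '')
j=2 s[j]='e': π[2]=0 (border '')
j=3 s[j]='g': π[3]=1 (border 'g')
j=4 s[j]='g': k: 1→0; π[4]=1 (border 'g')
j=5 s[j]='g': k: 1→0; π[5]=1 (border 'g')
j=6 s[j]='b': k: 1→0; π[6]=0 (border '')
j=7 s[j]='h': π[7]=0 (border '')
j=8 s[j]='f': π[8]=0 (border '')
j=9 s[j]='f': π[9]=0 (border '')
j=10 s[j]='e': π[10]=0 (border '')
j=11 s[j]='f': π[11]=0 (border '')
j=12 s[j]='a': π[12]=0 (border '')
j=13 s[j]='h': π[13]=0 (border '')
j=14 s[j]='b': π[14]=0 (border '')
j=15 s[j]='e': π[15]=0 (border '')
j=16 s[j]='f': π[16]=0 (border '')
j=17 s[j]='e': π[17]=0 (border '')
j=18 s[j]='b': π[18]=0 (border '')
j=19 s[j]='g': π[19]=1 (border 'g')
j=20 s[j]='h': π[20]=2 (border 'gh')
j=21 s[j]='e': π[21]=3 (border 'ghe')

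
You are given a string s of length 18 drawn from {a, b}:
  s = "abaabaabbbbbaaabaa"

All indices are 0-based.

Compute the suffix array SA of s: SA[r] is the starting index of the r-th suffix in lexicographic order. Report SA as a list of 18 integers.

sorted suffixes:
  #0 SA[0]=17  'a'
  #1 SA[1]=16  'aa'
  #2 SA[2]=12  'aaabaa'
  #3 SA[3]=13  'aabaa'
  #4 SA[4]=2  'aabaabbbbbaaabaa'
  #5 SA[5]=5  'aabbbbbaaabaa'
  #6 SA[6]=14  'abaa'
  #7 SA[7]=0  'abaabaabbbbbaaabaa'
  #8 SA[8]=3  'abaabbbbbaaabaa'
  #9 SA[9]=6  'abbbbbaaabaa'
  #10 SA[10]=15  'baa'
  #11 SA[11]=11  'baaabaa'
  #12 SA[12]=1  'baabaabbbbbaaabaa'
  #13 SA[13]=4  'baabbbbbaaabaa'
  #14 SA[14]=10  'bbaaabaa'
  #15 SA[15]=9  'bbbaaabaa'
  #16 SA[16]=8  'bbbbaaabaa'
  #17 SA[17]=7  'bbbbbaaabaa'

[17, 16, 12, 13, 2, 5, 14, 0, 3, 6, 15, 11, 1, 4, 10, 9, 8, 7]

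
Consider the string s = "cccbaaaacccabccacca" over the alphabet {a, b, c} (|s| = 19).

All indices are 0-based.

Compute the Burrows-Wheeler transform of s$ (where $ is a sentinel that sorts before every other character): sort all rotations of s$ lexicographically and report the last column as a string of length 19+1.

acbaaccacaccccacbca$

rank  rotation              last
    0  $cccbaaaacccabccacca  a
    1  a$cccbaaaacccabccacc  c
    2  aaaacccabccacca$cccb  b
    3  aaacccabccacca$cccba  a
    4  aacccabccacca$cccbaa  a
    5  abccacca$cccbaaaaccc  c
    6  acca$cccbaaaacccabcc  c
    7  acccabccacca$cccbaaa  a
    8  baaaacccabccacca$ccc  c
    9  bccacca$cccbaaaaccca  a
   10  ca$cccbaaaacccabccac  c
   11  cabccacca$cccbaaaacc  c
   12  cacca$cccbaaaacccabc  c
   13  cbaaaacccabccacca$cc  c
   14  cca$cccbaaaacccabcca  a
   15  ccabccacca$cccbaaaac  c
   16  ccacca$cccbaaaacccab  b
   17  ccbaaaacccabccacca$c  c
   18  cccabccacca$cccbaaaa  a
   19  cccbaaaacccabccacca$  $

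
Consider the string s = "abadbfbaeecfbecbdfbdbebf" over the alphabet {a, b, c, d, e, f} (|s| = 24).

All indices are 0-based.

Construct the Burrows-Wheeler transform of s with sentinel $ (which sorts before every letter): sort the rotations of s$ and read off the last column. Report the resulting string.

f$bbaffcdfedeebabbbeabbdc

rank  rotation                   last
    0  $abadbfbaeecfbecbdfbdbebf  f
    1  abadbfbaeecfbecbdfbdbebf$  $
    2  adbfbaeecfbecbdfbdbebf$ab  b
    3  aeecfbecbdfbdbebf$abadbfb  b
    4  badbfbaeecfbecbdfbdbebf$a  a
    5  baeecfbecbdfbdbebf$abadbf  f
    6  bdbebf$abadbfbaeecfbecbdf  f
    7  bdfbdbebf$abadbfbaeecfbec  c
    8  bebf$abadbfbaeecfbecbdfbd  d
    9  becbdfbdbebf$abadbfbaeecf  f
   10  bf$abadbfbaeecfbecbdfbdbe  e
   11  bfbaeecfbecbdfbdbebf$abad  d
   12  cbdfbdbebf$abadbfbaeecfbe  e
   13  cfbecbdfbdbebf$abadbfbaee  e
   14  dbebf$abadbfbaeecfbecbdfb  b
   15  dbfbaeecfbecbdfbdbebf$aba  a
   16  dfbdbebf$abadbfbaeecfbecb  b
   17  ebf$abadbfbaeecfbecbdfbdb  b
   18  ecbdfbdbebf$abadbfbaeecfb  b
   19  ecfbecbdfbdbebf$abadbfbae  e
   20  eecfbecbdfbdbebf$abadbfba  a
   21  f$abadbfbaeecfbecbdfbdbeb  b
   22  fbaeecfbecbdfbdbebf$abadb  b
   23  fbdbebf$abadbfbaeecfbecbd  d
   24  fbecbdfbdbebf$abadbfbaeec  c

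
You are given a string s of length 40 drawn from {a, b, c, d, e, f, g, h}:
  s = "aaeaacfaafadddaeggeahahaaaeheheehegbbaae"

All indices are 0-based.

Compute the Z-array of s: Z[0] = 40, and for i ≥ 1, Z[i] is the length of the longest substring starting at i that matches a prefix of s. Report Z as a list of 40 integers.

[40, 1, 0, 2, 1, 0, 0, 2, 1, 0, 1, 0, 0, 0, 1, 0, 0, 0, 0, 1, 0, 1, 0, 2, 3, 1, 0, 0, 0, 0, 0, 0, 0, 0, 0, 0, 0, 3, 1, 0]

Z[0]=40
i=1: fresh scan; Z[1]=1 grow→box=[1,2)
i=2: fresh scan; Z[2]=0
i=3: fresh scan; Z[3]=2 grow→box=[3,5)
i=4: min(r-i=1, Z[1]=1)=1; Z[4]=1
i=5: fresh scan; Z[5]=0
i=6: fresh scan; Z[6]=0
i=7: fresh scan; Z[7]=2 grow→box=[7,9)
i=8: min(r-i=1, Z[1]=1)=1; Z[8]=1
i=9: fresh scan; Z[9]=0
i=10: fresh scan; Z[10]=1 grow→box=[10,11)
i=11: fresh scan; Z[11]=0
i=12: fresh scan; Z[12]=0
i=13: fresh scan; Z[13]=0
i=14: fresh scan; Z[14]=1 grow→box=[14,15)
i=15: fresh scan; Z[15]=0
i=16: fresh scan; Z[16]=0
i=17: fresh scan; Z[17]=0
i=18: fresh scan; Z[18]=0
i=19: fresh scan; Z[19]=1 grow→box=[19,20)
i=20: fresh scan; Z[20]=0
i=21: fresh scan; Z[21]=1 grow→box=[21,22)
i=22: fresh scan; Z[22]=0
i=23: fresh scan; Z[23]=2 grow→box=[23,25)
i=24: min(r-i=1, Z[1]=1)=1; Z[24]=3 grow→box=[24,27)
i=25: min(r-i=2, Z[1]=1)=1; Z[25]=1
i=26: min(r-i=1, Z[2]=0)=0; Z[26]=0
i=27: fresh scan; Z[27]=0
i=28: fresh scan; Z[28]=0
i=29: fresh scan; Z[29]=0
i=30: fresh scan; Z[30]=0
i=31: fresh scan; Z[31]=0
i=32: fresh scan; Z[32]=0
i=33: fresh scan; Z[33]=0
i=34: fresh scan; Z[34]=0
i=35: fresh scan; Z[35]=0
i=36: fresh scan; Z[36]=0
i=37: fresh scan; Z[37]=3 grow→box=[37,40)
i=38: min(r-i=2, Z[1]=1)=1; Z[38]=1
i=39: min(r-i=1, Z[2]=0)=0; Z[39]=0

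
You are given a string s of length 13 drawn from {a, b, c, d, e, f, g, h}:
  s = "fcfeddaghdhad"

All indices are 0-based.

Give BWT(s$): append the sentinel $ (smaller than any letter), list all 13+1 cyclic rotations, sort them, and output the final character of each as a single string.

rank  rotation        last
    0  $fcfeddaghdhad  d
    1  ad$fcfeddaghdh  h
    2  aghdhad$fcfedd  d
    3  cfeddaghdhad$f  f
    4  d$fcfeddaghdha  a
    5  daghdhad$fcfed  d
    6  ddaghdhad$fcfe  e
    7  dhad$fcfeddagh  h
    8  eddaghdhad$fcf  f
    9  fcfeddaghdhad$  $
   10  feddaghdhad$fc  c
   11  ghdhad$fcfedda  a
   12  had$fcfeddaghd  d
   13  hdhad$fcfeddag  g

dhdfadehf$cadg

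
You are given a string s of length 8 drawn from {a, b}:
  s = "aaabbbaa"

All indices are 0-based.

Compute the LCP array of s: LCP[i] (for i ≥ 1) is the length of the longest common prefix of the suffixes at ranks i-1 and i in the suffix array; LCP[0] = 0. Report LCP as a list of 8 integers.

[0, 1, 2, 2, 1, 0, 1, 2]

rank→(start, suffix):
  0 → (7, 'a')
  1 → (6, 'aa')
  2 → (0, 'aaabbbaa')
  3 → (1, 'aabbbaa')
  4 → (2, 'abbbaa')
  5 → (5, 'baa')
  6 → (4, 'bbaa')
  7 → (3, 'bbbaa')

SA = [7, 6, 0, 1, 2, 5, 4, 3]
i: (SA[i-1],SA[i]) lcp shared
  1: (7,6) 1 'a'
  2: (6,0) 2 'aa'
  3: (0,1) 2 'aa'
  4: (1,2) 1 'a'
  5: (2,5) 0 ''
  6: (5,4) 1 'b'
  7: (4,3) 2 'bb'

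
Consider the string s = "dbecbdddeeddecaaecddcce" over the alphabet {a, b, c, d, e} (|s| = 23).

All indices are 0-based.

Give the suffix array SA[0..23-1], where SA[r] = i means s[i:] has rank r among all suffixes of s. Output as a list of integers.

rank→(start, suffix):
  0 → (14, 'aaecddcce')
  1 → (15, 'aecddcce')
  2 → (4, 'bdddeeddecaaecddcce')
  3 → (1, 'becbdddeeddecaaecddcce')
  4 → (13, 'caaecddcce')
  5 → (3, 'cbdddeeddecaaecddcce')
  6 → (20, 'cce')
  7 → (17, 'cddcce')
  8 → (21, 'ce')
  9 → (0, 'dbecbdddeeddecaaecddcce')
  10 → (19, 'dcce')
  11 → (18, 'ddcce')
  12 → (5, 'dddeeddecaaecddcce')
  13 → (10, 'ddecaaecddcce')
  14 → (6, 'ddeeddecaaecddcce')
  15 → (11, 'decaaecddcce')
  16 → (7, 'deeddecaaecddcce')
  17 → (22, 'e')
  18 → (12, 'ecaaecddcce')
  19 → (2, 'ecbdddeeddecaaecddcce')
  20 → (16, 'ecddcce')
  21 → (9, 'eddecaaecddcce')
  22 → (8, 'eeddecaaecddcce')

[14, 15, 4, 1, 13, 3, 20, 17, 21, 0, 19, 18, 5, 10, 6, 11, 7, 22, 12, 2, 16, 9, 8]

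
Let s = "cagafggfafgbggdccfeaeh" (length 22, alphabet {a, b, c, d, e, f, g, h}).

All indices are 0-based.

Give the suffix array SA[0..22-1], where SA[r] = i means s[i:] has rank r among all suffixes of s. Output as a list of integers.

[19, 8, 3, 1, 11, 0, 15, 16, 14, 18, 20, 7, 17, 9, 4, 2, 10, 13, 6, 12, 5, 21]

rank→(start, suffix):
  0 → (19, 'aeh')
  1 → (8, 'afgbggdccfeaeh')
  2 → (3, 'afggfafgbggdccfeaeh')
  3 → (1, 'agafggfafgbggdccfeaeh')
  4 → (11, 'bggdccfeaeh')
  5 → (0, 'cagafggfafgbggdccfeaeh')
  6 → (15, 'ccfeaeh')
  7 → (16, 'cfeaeh')
  8 → (14, 'dccfeaeh')
  9 → (18, 'eaeh')
  10 → (20, 'eh')
  11 → (7, 'fafgbggdccfeaeh')
  12 → (17, 'feaeh')
  13 → (9, 'fgbggdccfeaeh')
  14 → (4, 'fggfafgbggdccfeaeh')
  15 → (2, 'gafggfafgbggdccfeaeh')
  16 → (10, 'gbggdccfeaeh')
  17 → (13, 'gdccfeaeh')
  18 → (6, 'gfafgbggdccfeaeh')
  19 → (12, 'ggdccfeaeh')
  20 → (5, 'ggfafgbggdccfeaeh')
  21 → (21, 'h')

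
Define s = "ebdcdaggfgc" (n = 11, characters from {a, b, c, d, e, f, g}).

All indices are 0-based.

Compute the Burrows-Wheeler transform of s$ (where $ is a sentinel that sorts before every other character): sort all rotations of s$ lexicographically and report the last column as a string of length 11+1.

cdegdcb$gfga

rank  rotation      last
    0  $ebdcdaggfgc  c
    1  aggfgc$ebdcd  d
    2  bdcdaggfgc$e  e
    3  c$ebdcdaggfg  g
    4  cdaggfgc$ebd  d
    5  daggfgc$ebdc  c
    6  dcdaggfgc$eb  b
    7  ebdcdaggfgc$  $
    8  fgc$ebdcdagg  g
    9  gc$ebdcdaggf  f
   10  gfgc$ebdcdag  g
   11  ggfgc$ebdcda  a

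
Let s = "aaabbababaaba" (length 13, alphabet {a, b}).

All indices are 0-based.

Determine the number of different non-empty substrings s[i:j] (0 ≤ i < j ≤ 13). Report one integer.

67

rank→(start, suffix):
  0 → (12, 'a')
  1 → (0, 'aaabbababaaba')
  2 → (9, 'aaba')
  3 → (1, 'aabbababaaba')
  4 → (10, 'aba')
  5 → (7, 'abaaba')
  6 → (5, 'ababaaba')
  7 → (2, 'abbababaaba')
  8 → (11, 'ba')
  9 → (8, 'baaba')
  10 → (6, 'babaaba')
  11 → (4, 'bababaaba')
  12 → (3, 'bbababaaba')

SA = [12, 0, 9, 1, 10, 7, 5, 2, 11, 8, 6, 4, 3]
i: (SA[i-1],SA[i]) lcp shared
  1: (12,0) 1 'a'
  2: (0,9) 2 'aa'
  3: (9,1) 3 'aab'
  4: (1,10) 1 'a'
  5: (10,7) 3 'aba'
  6: (7,5) 3 'aba'
  7: (5,2) 2 'ab'
  8: (2,11) 0 ''
  9: (11,8) 2 'ba'
  10: (8,6) 2 'ba'
  11: (6,4) 4 'baba'
  12: (4,3) 1 'b'

n(n+1)/2 = 13·14/2 = 91
Σ LCP = 0 + 1 + 2 + 3 + 1 + 3 + 3 + 2 + 0 + 2 + 2 + 4 + 1 = 24
distinct = 91 − 24 = 67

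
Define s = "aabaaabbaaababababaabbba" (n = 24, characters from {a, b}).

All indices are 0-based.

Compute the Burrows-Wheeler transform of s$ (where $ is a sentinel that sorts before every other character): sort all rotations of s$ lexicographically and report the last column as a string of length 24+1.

rank  rotation                   last
    0  $aabaaabbaaababababaabbba  a
    1  a$aabaaabbaaababababaabbb  b
    2  aaababababaabbba$aabaaabb  b
    3  aaabbaaababababaabbba$aab  b
    4  aabaaabbaaababababaabbba$  $
    5  aababababaabbba$aabaaabba  a
    6  aabbaaababababaabbba$aaba  a
    7  aabbba$aabaaabbaaabababab  b
    8  abaaabbaaababababaabbba$a  a
    9  abaabbba$aabaaabbaaababab  b
   10  ababaabbba$aabaaabbaaabab  b
   11  abababaabbba$aabaaabbaaab  b
   12  ababababaabbba$aabaaabbaa  a
   13  abbaaababababaabbba$aabaa  a
   14  abbba$aabaaabbaaababababa  a
   15  ba$aabaaabbaaababababaabb  b
   16  baaababababaabbba$aabaaab  b
   17  baaabbaaababababaabbba$aa  a
   18  baabbba$aabaaabbaaabababa  a
   19  babaabbba$aabaaabbaaababa  a
   20  bababaabbba$aabaaabbaaaba  a
   21  babababaabbba$aabaaabbaaa  a
   22  bba$aabaaabbaaababababaab  b
   23  bbaaababababaabbba$aabaaa  a
   24  bbba$aabaaabbaaababababaa  a

abbb$aababbbaaabbaaaaabaa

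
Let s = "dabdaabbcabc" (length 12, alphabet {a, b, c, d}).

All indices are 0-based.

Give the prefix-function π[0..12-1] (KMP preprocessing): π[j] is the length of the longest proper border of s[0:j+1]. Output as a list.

π[0] = 0
j=1 s[j]='a': π[1]=0 (border '')
j=2 s[j]='b': π[2]=0 (border '')
j=3 s[j]='d': π[3]=1 (border 'd')
j=4 s[j]='a': π[4]=2 (border 'da')
j=5 s[j]='a': k: 2→0; π[5]=0 (border '')
j=6 s[j]='b': π[6]=0 (border '')
j=7 s[j]='b': π[7]=0 (border '')
j=8 s[j]='c': π[8]=0 (border '')
j=9 s[j]='a': π[9]=0 (border '')
j=10 s[j]='b': π[10]=0 (border '')
j=11 s[j]='c': π[11]=0 (border '')

[0, 0, 0, 1, 2, 0, 0, 0, 0, 0, 0, 0]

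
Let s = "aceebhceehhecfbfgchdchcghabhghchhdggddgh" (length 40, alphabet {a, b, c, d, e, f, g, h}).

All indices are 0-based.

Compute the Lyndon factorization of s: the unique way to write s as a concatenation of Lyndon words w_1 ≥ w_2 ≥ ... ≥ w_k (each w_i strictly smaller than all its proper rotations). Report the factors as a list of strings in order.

emit factor 1: 'aceebhceehhecfbfgchdchcgh' (i=0, period=25)
emit factor 2: 'abhghchhdggddgh' (i=25, period=15)

["aceebhceehhecfbfgchdchcgh", "abhghchhdggddgh"]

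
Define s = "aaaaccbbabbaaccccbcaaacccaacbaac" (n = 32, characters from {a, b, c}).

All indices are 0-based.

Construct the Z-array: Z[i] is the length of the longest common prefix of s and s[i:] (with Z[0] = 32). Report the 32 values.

[32, 3, 2, 1, 0, 0, 0, 0, 1, 0, 0, 2, 1, 0, 0, 0, 0, 0, 0, 3, 2, 1, 0, 0, 0, 2, 1, 0, 0, 2, 1, 0]

Z[0]=32
i=1: i≥r, start 0; Z[1]=3 extend→box=[1,4)
i=2: min(r-i=2, Z[1]=3)=2; Z[2]=2
i=3: min(r-i=1, Z[2]=2)=1; Z[3]=1
i=4: i≥r, start 0; Z[4]=0
i=5: i≥r, start 0; Z[5]=0
i=6: i≥r, start 0; Z[6]=0
i=7: i≥r, start 0; Z[7]=0
i=8: i≥r, start 0; Z[8]=1 extend→box=[8,9)
i=9: i≥r, start 0; Z[9]=0
i=10: i≥r, start 0; Z[10]=0
i=11: i≥r, start 0; Z[11]=2 extend→box=[11,13)
i=12: min(r-i=1, Z[1]=3)=1; Z[12]=1
i=13: i≥r, start 0; Z[13]=0
i=14: i≥r, start 0; Z[14]=0
i=15: i≥r, start 0; Z[15]=0
i=16: i≥r, start 0; Z[16]=0
i=17: i≥r, start 0; Z[17]=0
i=18: i≥r, start 0; Z[18]=0
i=19: i≥r, start 0; Z[19]=3 extend→box=[19,22)
i=20: min(r-i=2, Z[1]=3)=2; Z[20]=2
i=21: min(r-i=1, Z[2]=2)=1; Z[21]=1
i=22: i≥r, start 0; Z[22]=0
i=23: i≥r, start 0; Z[23]=0
i=24: i≥r, start 0; Z[24]=0
i=25: i≥r, start 0; Z[25]=2 extend→box=[25,27)
i=26: min(r-i=1, Z[1]=3)=1; Z[26]=1
i=27: i≥r, start 0; Z[27]=0
i=28: i≥r, start 0; Z[28]=0
i=29: i≥r, start 0; Z[29]=2 extend→box=[29,31)
i=30: min(r-i=1, Z[1]=3)=1; Z[30]=1
i=31: i≥r, start 0; Z[31]=0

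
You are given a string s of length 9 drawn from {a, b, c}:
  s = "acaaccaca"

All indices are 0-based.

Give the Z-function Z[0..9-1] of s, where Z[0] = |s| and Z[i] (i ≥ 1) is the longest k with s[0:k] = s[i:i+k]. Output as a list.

Z[0]=9
i=1: fresh scan; Z[1]=0
i=2: fresh scan; Z[2]=1 scan→box=[2,3)
i=3: fresh scan; Z[3]=2 scan→box=[3,5)
i=4: min(r-i=1, Z[1]=0)=0; Z[4]=0
i=5: fresh scan; Z[5]=0
i=6: fresh scan; Z[6]=3 scan→box=[6,9)
i=7: min(r-i=2, Z[1]=0)=0; Z[7]=0
i=8: min(r-i=1, Z[2]=1)=1; Z[8]=1

[9, 0, 1, 2, 0, 0, 3, 0, 1]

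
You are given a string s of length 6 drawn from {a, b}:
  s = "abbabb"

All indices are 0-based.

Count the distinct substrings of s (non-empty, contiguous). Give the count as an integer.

rank→(start, suffix):
  0 → (3, 'abb')
  1 → (0, 'abbabb')
  2 → (5, 'b')
  3 → (2, 'babb')
  4 → (4, 'bb')
  5 → (1, 'bbabb')

SA = [3, 0, 5, 2, 4, 1]
[i] adj suffixes → lcp
  [1] 3/0 → 3 ('abb')
  [2] 0/5 → 0 ('')
  [3] 5/2 → 1 ('b')
  [4] 2/4 → 1 ('b')
  [5] 4/1 → 2 ('bb')

n(n+1)/2 = 6·7/2 = 21
Σ LCP = 0 + 3 + 0 + 1 + 1 + 2 = 7
distinct = 21 − 7 = 14

14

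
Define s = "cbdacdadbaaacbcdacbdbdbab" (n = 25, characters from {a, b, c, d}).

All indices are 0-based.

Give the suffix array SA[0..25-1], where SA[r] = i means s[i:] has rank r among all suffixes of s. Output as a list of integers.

rank→(start, suffix):
  0 → (9, 'aaacbcdacbdbdbab')
  1 → (10, 'aacbcdacbdbdbab')
  2 → (23, 'ab')
  3 → (11, 'acbcdacbdbdbab')
  4 → (16, 'acbdbdbab')
  5 → (3, 'acdadbaaacbcdacbdbdbab')
  6 → (6, 'adbaaacbcdacbdbdbab')
  7 → (24, 'b')
  8 → (8, 'baaacbcdacbdbdbab')
  9 → (22, 'bab')
  10 → (13, 'bcdacbdbdbab')
  11 → (1, 'bdacdadbaaacbcdacbdbdbab')
  12 → (20, 'bdbab')
  13 → (18, 'bdbdbab')
  14 → (12, 'cbcdacbdbdbab')
  15 → (0, 'cbdacdadbaaacbcdacbdbdbab')
  16 → (17, 'cbdbdbab')
  17 → (14, 'cdacbdbdbab')
  18 → (4, 'cdadbaaacbcdacbdbdbab')
  19 → (15, 'dacbdbdbab')
  20 → (2, 'dacdadbaaacbcdacbdbdbab')
  21 → (5, 'dadbaaacbcdacbdbdbab')
  22 → (7, 'dbaaacbcdacbdbdbab')
  23 → (21, 'dbab')
  24 → (19, 'dbdbab')

[9, 10, 23, 11, 16, 3, 6, 24, 8, 22, 13, 1, 20, 18, 12, 0, 17, 14, 4, 15, 2, 5, 7, 21, 19]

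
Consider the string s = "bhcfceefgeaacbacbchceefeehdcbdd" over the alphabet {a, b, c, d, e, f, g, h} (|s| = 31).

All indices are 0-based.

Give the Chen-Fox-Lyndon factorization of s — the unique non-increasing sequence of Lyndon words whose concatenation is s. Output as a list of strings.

["bhcfceefge", "aacbacbchceefeehdcbdd"]

emit factor 1: 'bhcfceefge' (i=0, period=10)
emit factor 2: 'aacbacbchceefeehdcbdd' (i=10, period=21)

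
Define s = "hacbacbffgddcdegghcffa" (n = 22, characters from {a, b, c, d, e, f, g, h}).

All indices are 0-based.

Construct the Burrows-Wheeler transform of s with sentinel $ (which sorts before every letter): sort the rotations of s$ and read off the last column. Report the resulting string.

afhbccaadhdgcdfcbffeg$g

rank  rotation                 last
    0  $hacbacbffgddcdegghcffa  a
    1  a$hacbacbffgddcdegghcff  f
    2  acbacbffgddcdegghcffa$h  h
    3  acbffgddcdegghcffa$hacb  b
    4  bacbffgddcdegghcffa$hac  c
    5  bffgddcdegghcffa$hacbac  c
    6  cbacbffgddcdegghcffa$ha  a
    7  cbffgddcdegghcffa$hacba  a
    8  cdegghcffa$hacbacbffgdd  d
    9  cffa$hacbacbffgddcdeggh  h
   10  dcdegghcffa$hacbacbffgd  d
   11  ddcdegghcffa$hacbacbffg  g
   12  degghcffa$hacbacbffgddc  c
   13  egghcffa$hacbacbffgddcd  d
   14  fa$hacbacbffgddcdegghcf  f
   15  ffa$hacbacbffgddcdegghc  c
   16  ffgddcdegghcffa$hacbacb  b
   17  fgddcdegghcffa$hacbacbf  f
   18  gddcdegghcffa$hacbacbff  f
   19  gghcffa$hacbacbffgddcde  e
   20  ghcffa$hacbacbffgddcdeg  g
   21  hacbacbffgddcdegghcffa$  $
   22  hcffa$hacbacbffgddcdegg  g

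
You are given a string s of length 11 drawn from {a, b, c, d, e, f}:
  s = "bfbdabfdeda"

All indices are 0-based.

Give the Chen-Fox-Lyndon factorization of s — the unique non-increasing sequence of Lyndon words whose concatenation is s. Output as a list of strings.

["bf", "bd", "abfded", "a"]

emit factor 1: 'bf' (i=0, period=2)
emit factor 2: 'bd' (i=2, period=2)
emit factor 3: 'abfded' (i=4, period=6)
emit factor 4: 'a' (i=10, period=1)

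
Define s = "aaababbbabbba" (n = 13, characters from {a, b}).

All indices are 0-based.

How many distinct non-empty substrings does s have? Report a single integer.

sorted suffixes:
  #0 SA[0]=12  'a'
  #1 SA[1]=0  'aaababbbabbba'
  #2 SA[2]=1  'aababbbabbba'
  #3 SA[3]=2  'ababbbabbba'
  #4 SA[4]=8  'abbba'
  #5 SA[5]=4  'abbbabbba'
  #6 SA[6]=11  'ba'
  #7 SA[7]=7  'babbba'
  #8 SA[8]=3  'babbbabbba'
  #9 SA[9]=10  'bba'
  #10 SA[10]=6  'bbabbba'
  #11 SA[11]=9  'bbba'
  #12 SA[12]=5  'bbbabbba'

SA = [12, 0, 1, 2, 8, 4, 11, 7, 3, 10, 6, 9, 5]
i: (SA[i-1],SA[i]) lcp shared
  1: (12,0) 1 'a'
  2: (0,1) 2 'aa'
  3: (1,2) 1 'a'
  4: (2,8) 2 'ab'
  5: (8,4) 5 'abbba'
  6: (4,11) 0 ''
  7: (11,7) 2 'ba'
  8: (7,3) 6 'babbba'
  9: (3,10) 1 'b'
  10: (10,6) 3 'bba'
  11: (6,9) 2 'bb'
  12: (9,5) 4 'bbba'

n(n+1)/2 = 13·14/2 = 91
Σ LCP = 0 + 1 + 2 + 1 + 2 + 5 + 0 + 2 + 6 + 1 + 3 + 2 + 4 = 29
distinct = 91 − 29 = 62

62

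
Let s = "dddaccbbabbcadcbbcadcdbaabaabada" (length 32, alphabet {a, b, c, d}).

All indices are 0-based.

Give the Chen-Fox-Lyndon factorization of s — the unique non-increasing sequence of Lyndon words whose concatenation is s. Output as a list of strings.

["d", "d", "d", "accbb", "abbcadcbbcadcdb", "aabaabad", "a"]

emit factor 1: 'd' (i=0, period=1)
emit factor 2: 'd' (i=1, period=1)
emit factor 3: 'd' (i=2, period=1)
emit factor 4: 'accbb' (i=3, period=5)
emit factor 5: 'abbcadcbbcadcdb' (i=8, period=15)
emit factor 6: 'aabaabad' (i=23, period=8)
emit factor 7: 'a' (i=31, period=1)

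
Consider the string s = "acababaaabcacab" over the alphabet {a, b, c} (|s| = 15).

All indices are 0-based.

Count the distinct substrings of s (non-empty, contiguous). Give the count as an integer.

96

rank→(start, suffix):
  0 → (6, 'aaabcacab')
  1 → (7, 'aabcacab')
  2 → (13, 'ab')
  3 → (4, 'abaaabcacab')
  4 → (2, 'ababaaabcacab')
  5 → (8, 'abcacab')
  6 → (11, 'acab')
  7 → (0, 'acababaaabcacab')
  8 → (14, 'b')
  9 → (5, 'baaabcacab')
  10 → (3, 'babaaabcacab')
  11 → (9, 'bcacab')
  12 → (12, 'cab')
  13 → (1, 'cababaaabcacab')
  14 → (10, 'cacab')

SA = [6, 7, 13, 4, 2, 8, 11, 0, 14, 5, 3, 9, 12, 1, 10]
i: (SA[i-1],SA[i]) lcp shared
  1: (6,7) 2 'aa'
  2: (7,13) 1 'a'
  3: (13,4) 2 'ab'
  4: (4,2) 3 'aba'
  5: (2,8) 2 'ab'
  6: (8,11) 1 'a'
  7: (11,0) 4 'acab'
  8: (0,14) 0 ''
  9: (14,5) 1 'b'
  10: (5,3) 2 'ba'
  11: (3,9) 1 'b'
  12: (9,12) 0 ''
  13: (12,1) 3 'cab'
  14: (1,10) 2 'ca'

n(n+1)/2 = 15·16/2 = 120
Σ LCP = 0 + 2 + 1 + 2 + 3 + 2 + 1 + 4 + 0 + 1 + 2 + 1 + 0 + 3 + 2 = 24
distinct = 120 − 24 = 96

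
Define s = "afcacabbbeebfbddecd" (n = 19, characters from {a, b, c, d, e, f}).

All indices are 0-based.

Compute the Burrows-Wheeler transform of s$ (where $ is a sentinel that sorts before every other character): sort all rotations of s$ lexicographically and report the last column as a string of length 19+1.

dcc$abfbeafecbdedbba

rank  rotation              last
    0  $afcacabbbeebfbddecd  d
    1  abbbeebfbddecd$afcac  c
    2  acabbbeebfbddecd$afc  c
    3  afcacabbbeebfbddecd$  $
    4  bbbeebfbddecd$afcaca  a
    5  bbeebfbddecd$afcacab  b
    6  bddecd$afcacabbbeebf  f
    7  beebfbddecd$afcacabb  b
    8  bfbddecd$afcacabbbee  e
    9  cabbbeebfbddecd$afca  a
   10  cacabbbeebfbddecd$af  f
   11  cd$afcacabbbeebfbdde  e
   12  d$afcacabbbeebfbddec  c
   13  ddecd$afcacabbbeebfb  b
   14  decd$afcacabbbeebfbd  d
   15  ebfbddecd$afcacabbbe  e
   16  ecd$afcacabbbeebfbdd  d
   17  eebfbddecd$afcacabbb  b
   18  fbddecd$afcacabbbeeb  b
   19  fcacabbbeebfbddecd$a  a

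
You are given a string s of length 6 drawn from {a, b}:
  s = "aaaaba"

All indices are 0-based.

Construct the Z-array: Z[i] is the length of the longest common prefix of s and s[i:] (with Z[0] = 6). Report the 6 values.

[6, 3, 2, 1, 0, 1]

Z[0]=6
i=1: outside box; Z[1]=3 grow→box=[1,4)
i=2: min(r-i=2, Z[1]=3)=2; Z[2]=2
i=3: min(r-i=1, Z[2]=2)=1; Z[3]=1
i=4: outside box; Z[4]=0
i=5: outside box; Z[5]=1 grow→box=[5,6)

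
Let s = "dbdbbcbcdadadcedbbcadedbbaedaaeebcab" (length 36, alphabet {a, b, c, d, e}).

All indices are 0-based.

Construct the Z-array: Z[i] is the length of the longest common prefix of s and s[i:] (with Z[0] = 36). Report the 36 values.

[36, 0, 2, 0, 0, 0, 0, 0, 1, 0, 1, 0, 1, 0, 0, 2, 0, 0, 0, 0, 1, 0, 2, 0, 0, 0, 0, 1, 0, 0, 0, 0, 0, 0, 0, 0]

Z[0]=36
i=1: outside box; Z[1]=0
i=2: outside box; Z[2]=2 scan→box=[2,4)
i=3: min(r-i=1, Z[1]=0)=0; Z[3]=0
i=4: outside box; Z[4]=0
i=5: outside box; Z[5]=0
i=6: outside box; Z[6]=0
i=7: outside box; Z[7]=0
i=8: outside box; Z[8]=1 scan→box=[8,9)
i=9: outside box; Z[9]=0
i=10: outside box; Z[10]=1 scan→box=[10,11)
i=11: outside box; Z[11]=0
i=12: outside box; Z[12]=1 scan→box=[12,13)
i=13: outside box; Z[13]=0
i=14: outside box; Z[14]=0
i=15: outside box; Z[15]=2 scan→box=[15,17)
i=16: min(r-i=1, Z[1]=0)=0; Z[16]=0
i=17: outside box; Z[17]=0
i=18: outside box; Z[18]=0
i=19: outside box; Z[19]=0
i=20: outside box; Z[20]=1 scan→box=[20,21)
i=21: outside box; Z[21]=0
i=22: outside box; Z[22]=2 scan→box=[22,24)
i=23: min(r-i=1, Z[1]=0)=0; Z[23]=0
i=24: outside box; Z[24]=0
i=25: outside box; Z[25]=0
i=26: outside box; Z[26]=0
i=27: outside box; Z[27]=1 scan→box=[27,28)
i=28: outside box; Z[28]=0
i=29: outside box; Z[29]=0
i=30: outside box; Z[30]=0
i=31: outside box; Z[31]=0
i=32: outside box; Z[32]=0
i=33: outside box; Z[33]=0
i=34: outside box; Z[34]=0
i=35: outside box; Z[35]=0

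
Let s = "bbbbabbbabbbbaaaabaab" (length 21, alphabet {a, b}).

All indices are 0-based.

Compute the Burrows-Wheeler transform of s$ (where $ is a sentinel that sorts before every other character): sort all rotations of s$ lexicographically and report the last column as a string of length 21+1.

rank  rotation                last
    0  $bbbbabbbabbbbaaaabaab  b
    1  aaaabaab$bbbbabbbabbbb  b
    2  aaabaab$bbbbabbbabbbba  a
    3  aab$bbbbabbbabbbbaaaab  b
    4  aabaab$bbbbabbbabbbbaa  a
    5  ab$bbbbabbbabbbbaaaaba  a
    6  abaab$bbbbabbbabbbbaaa  a
    7  abbbabbbbaaaabaab$bbbb  b
    8  abbbbaaaabaab$bbbbabbb  b
    9  b$bbbbabbbabbbbaaaabaa  a
   10  baaaabaab$bbbbabbbabbb  b
   11  baab$bbbbabbbabbbbaaaa  a
   12  babbbabbbbaaaabaab$bbb  b
   13  babbbbaaaabaab$bbbbabb  b
   14  bbaaaabaab$bbbbabbbabb  b
   15  bbabbbabbbbaaaabaab$bb  b
   16  bbabbbbaaaabaab$bbbbab  b
   17  bbbaaaabaab$bbbbabbbab  b
   18  bbbabbbabbbbaaaabaab$b  b
   19  bbbabbbbaaaabaab$bbbba  a
   20  bbbbaaaabaab$bbbbabbba  a
   21  bbbbabbbabbbbaaaabaab$  $

bbabaaabbababbbbbbbaa$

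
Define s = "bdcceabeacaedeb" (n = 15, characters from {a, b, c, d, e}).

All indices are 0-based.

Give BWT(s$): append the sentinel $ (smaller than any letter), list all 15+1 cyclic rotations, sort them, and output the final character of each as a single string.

beece$aadcbecbda

rank  rotation          last
    0  $bdcceabeacaedeb  b
    1  abeacaedeb$bdcce  e
    2  acaedeb$bdcceabe  e
    3  aedeb$bdcceabeac  c
    4  b$bdcceabeacaede  e
    5  bdcceabeacaedeb$  $
    6  beacaedeb$bdccea  a
    7  caedeb$bdcceabea  a
    8  cceabeacaedeb$bd  d
    9  ceabeacaedeb$bdc  c
   10  dcceabeacaedeb$b  b
   11  deb$bdcceabeacae  e
   12  eabeacaedeb$bdcc  c
   13  eacaedeb$bdcceab  b
   14  eb$bdcceabeacaed  d
   15  edeb$bdcceabeaca  a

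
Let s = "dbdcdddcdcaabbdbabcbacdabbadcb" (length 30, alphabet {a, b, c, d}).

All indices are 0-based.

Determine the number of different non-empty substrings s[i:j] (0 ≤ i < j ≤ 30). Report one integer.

rank | idx | suffix
   0 |  10 | aabbdbabcbacdabbadcb
   1 |  23 | abbadcb
   2 |  11 | abbdbabcbacdabbadcb
   3 |  16 | abcbacdabbadcb
   4 |  20 | acdabbadcb
   5 |  26 | adcb
   6 |  29 | b
   7 |  15 | babcbacdabbadcb
   8 |  19 | bacdabbadcb
   9 |  25 | badcb
  10 |  24 | bbadcb
  11 |  12 | bbdbabcbacdabbadcb
  12 |  17 | bcbacdabbadcb
  13 |  13 | bdbabcbacdabbadcb
  14 |   1 | bdcdddcdcaabbdbabcbacdabbadcb
  15 |   9 | caabbdbabcbacdabbadcb
  16 |  28 | cb
  17 |  18 | cbacdabbadcb
  18 |  21 | cdabbadcb
  19 |   7 | cdcaabbdbabcbacdabbadcb
  20 |   3 | cdddcdcaabbdbabcbacdabbadcb
  21 |  22 | dabbadcb
  22 |  14 | dbabcbacdabbadcb
  23 |   0 | dbdcdddcdcaabbdbabcbacdabbadcb
  24 |   8 | dcaabbdbabcbacdabbadcb
  25 |  27 | dcb
  26 |   6 | dcdcaabbdbabcbacdabbadcb
  27 |   2 | dcdddcdcaabbdbabcbacdabbadcb
  28 |   5 | ddcdcaabbdbabcbacdabbadcb
  29 |   4 | dddcdcaabbdbabcbacdabbadcb

SA = [10, 23, 11, 16, 20, 26, 29, 15, 19, 25, 24, 12, 17, 13, 1, 9, 28, 18, 21, 7, 3, 22, 14, 0, 8, 27, 6, 2, 5, 4]
rank  pair      lcp
   1  s[10:],s[23:]  1  'a'
   2  s[23:],s[11:]  3  'abb'
   3  s[11:],s[16:]  2  'ab'
   4  s[16:],s[20:]  1  'a'
   5  s[20:],s[26:]  1  'a'
   6  s[26:],s[29:]  0  ''
   7  s[29:],s[15:]  1  'b'
   8  s[15:],s[19:]  2  'ba'
   9  s[19:],s[25:]  2  'ba'
  10  s[25:],s[24:]  1  'b'
  11  s[24:],s[12:]  2  'bb'
  12  s[12:],s[17:]  1  'b'
  13  s[17:],s[13:]  1  'b'
  14  s[13:],s[1:]  2  'bd'
  15  s[1:],s[9:]  0  ''
  16  s[9:],s[28:]  1  'c'
  17  s[28:],s[18:]  2  'cb'
  18  s[18:],s[21:]  1  'c'
  19  s[21:],s[7:]  2  'cd'
  20  s[7:],s[3:]  2  'cd'
  21  s[3:],s[22:]  0  ''
  22  s[22:],s[14:]  1  'd'
  23  s[14:],s[0:]  2  'db'
  24  s[0:],s[8:]  1  'd'
  25  s[8:],s[27:]  2  'dc'
  26  s[27:],s[6:]  2  'dc'
  27  s[6:],s[2:]  3  'dcd'
  28  s[2:],s[5:]  1  'd'
  29  s[5:],s[4:]  2  'dd'

n(n+1)/2 = 30·31/2 = 465
Σ LCP = 0 + 1 + 3 + 2 + 1 + 1 + 0 + 1 + 2 + 2 + 1 + 2 + 1 + 1 + 2 + 0 + 1 + 2 + 1 + 2 + 2 + 0 + 1 + 2 + 1 + 2 + 2 + 3 + 1 + 2 = 42
distinct = 465 − 42 = 423

423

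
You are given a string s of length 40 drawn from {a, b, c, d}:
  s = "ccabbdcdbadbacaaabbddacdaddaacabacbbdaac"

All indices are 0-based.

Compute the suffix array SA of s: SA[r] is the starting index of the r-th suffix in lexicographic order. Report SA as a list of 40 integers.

[14, 15, 37, 27, 30, 2, 16, 38, 12, 28, 32, 21, 9, 24, 11, 31, 8, 34, 3, 17, 35, 4, 18, 39, 13, 29, 1, 33, 0, 22, 6, 36, 26, 20, 23, 10, 7, 5, 25, 19]

rank→(start, suffix):
  0 → (14, 'aaabbddacdaddaacabacbbdaac')
  1 → (15, 'aabbddacdaddaacabacbbdaac')
  2 → (37, 'aac')
  3 → (27, 'aacabacbbdaac')
  4 → (30, 'abacbbdaac')
  5 → (2, 'abbdcdbadbacaaabbddacdaddaacabacbbdaac')
  6 → (16, 'abbddacdaddaacabacbbdaac')
  7 → (38, 'ac')
  8 → (12, 'acaaabbddacdaddaacabacbbdaac')
  9 → (28, 'acabacbbdaac')
  10 → (32, 'acbbdaac')
  11 → (21, 'acdaddaacabacbbdaac')
  12 → (9, 'adbacaaabbddacdaddaacabacbbdaac')
  13 → (24, 'addaacabacbbdaac')
  14 → (11, 'bacaaabbddacdaddaacabacbbdaac')
  15 → (31, 'bacbbdaac')
  16 → (8, 'badbacaaabbddacdaddaacabacbbdaac')
  17 → (34, 'bbdaac')
  18 → (3, 'bbdcdbadbacaaabbddacdaddaacabacbbdaac')
  19 → (17, 'bbddacdaddaacabacbbdaac')
  20 → (35, 'bdaac')
  21 → (4, 'bdcdbadbacaaabbddacdaddaacabacbbdaac')
  22 → (18, 'bddacdaddaacabacbbdaac')
  23 → (39, 'c')
  24 → (13, 'caaabbddacdaddaacabacbbdaac')
  25 → (29, 'cabacbbdaac')
  26 → (1, 'cabbdcdbadbacaaabbddacdaddaacabacbbdaac')
  27 → (33, 'cbbdaac')
  28 → (0, 'ccabbdcdbadbacaaabbddacdaddaacabacbbdaac')
  29 → (22, 'cdaddaacabacbbdaac')
  30 → (6, 'cdbadbacaaabbddacdaddaacabacbbdaac')
  31 → (36, 'daac')
  32 → (26, 'daacabacbbdaac')
  33 → (20, 'dacdaddaacabacbbdaac')
  34 → (23, 'daddaacabacbbdaac')
  35 → (10, 'dbacaaabbddacdaddaacabacbbdaac')
  36 → (7, 'dbadbacaaabbddacdaddaacabacbbdaac')
  37 → (5, 'dcdbadbacaaabbddacdaddaacabacbbdaac')
  38 → (25, 'ddaacabacbbdaac')
  39 → (19, 'ddacdaddaacabacbbdaac')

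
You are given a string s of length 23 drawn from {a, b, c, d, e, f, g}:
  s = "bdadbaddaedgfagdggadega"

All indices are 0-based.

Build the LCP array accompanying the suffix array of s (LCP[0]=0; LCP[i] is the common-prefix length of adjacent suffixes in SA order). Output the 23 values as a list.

[0, 1, 2, 2, 1, 1, 0, 1, 0, 2, 1, 1, 1, 1, 2, 0, 1, 0, 0, 2, 1, 1, 1]

rank→(start, suffix):
  0 → (22, 'a')
  1 → (2, 'adbaddaedgfagdggadega')
  2 → (5, 'addaedgfagdggadega')
  3 → (18, 'adega')
  4 → (8, 'aedgfagdggadega')
  5 → (13, 'agdggadega')
  6 → (4, 'baddaedgfagdggadega')
  7 → (0, 'bdadbaddaedgfagdggadega')
  8 → (1, 'dadbaddaedgfagdggadega')
  9 → (7, 'daedgfagdggadega')
  10 → (3, 'dbaddaedgfagdggadega')
  11 → (6, 'ddaedgfagdggadega')
  12 → (19, 'dega')
  13 → (10, 'dgfagdggadega')
  14 → (15, 'dggadega')
  15 → (9, 'edgfagdggadega')
  16 → (20, 'ega')
  17 → (12, 'fagdggadega')
  18 → (21, 'ga')
  19 → (17, 'gadega')
  20 → (14, 'gdggadega')
  21 → (11, 'gfagdggadega')
  22 → (16, 'ggadega')

SA = [22, 2, 5, 18, 8, 13, 4, 0, 1, 7, 3, 6, 19, 10, 15, 9, 20, 12, 21, 17, 14, 11, 16]
[i] adj suffixes → lcp
  [1] 22/2 → 1 ('a')
  [2] 2/5 → 2 ('ad')
  [3] 5/18 → 2 ('ad')
  [4] 18/8 → 1 ('a')
  [5] 8/13 → 1 ('a')
  [6] 13/4 → 0 ('')
  [7] 4/0 → 1 ('b')
  [8] 0/1 → 0 ('')
  [9] 1/7 → 2 ('da')
  [10] 7/3 → 1 ('d')
  [11] 3/6 → 1 ('d')
  [12] 6/19 → 1 ('d')
  [13] 19/10 → 1 ('d')
  [14] 10/15 → 2 ('dg')
  [15] 15/9 → 0 ('')
  [16] 9/20 → 1 ('e')
  [17] 20/12 → 0 ('')
  [18] 12/21 → 0 ('')
  [19] 21/17 → 2 ('ga')
  [20] 17/14 → 1 ('g')
  [21] 14/11 → 1 ('g')
  [22] 11/16 → 1 ('g')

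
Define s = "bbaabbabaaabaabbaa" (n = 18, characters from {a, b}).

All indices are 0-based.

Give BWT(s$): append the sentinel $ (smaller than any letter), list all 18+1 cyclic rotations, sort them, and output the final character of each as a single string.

aabbabbbaaabaabba$a

rank  rotation             last
    0  $bbaabbabaaabaabbaa  a
    1  a$bbaabbabaaabaabba  a
    2  aa$bbaabbabaaabaabb  b
    3  aaabaabbaa$bbaabbab  b
    4  aabaabbaa$bbaabbaba  a
    5  aabbaa$bbaabbabaaab  b
    6  aabbabaaabaabbaa$bb  b
    7  abaaabaabbaa$bbaabb  b
    8  abaabbaa$bbaabbabaa  a
    9  abbaa$bbaabbabaaaba  a
   10  abbabaaabaabbaa$bba  a
   11  baa$bbaabbabaaabaab  b
   12  baaabaabbaa$bbaabba  a
   13  baabbaa$bbaabbabaaa  a
   14  baabbabaaabaabbaa$b  b
   15  babaaabaabbaa$bbaab  b
   16  bbaa$bbaabbabaaabaa  a
   17  bbaabbabaaabaabbaa$  $
   18  bbabaaabaabbaa$bbaa  a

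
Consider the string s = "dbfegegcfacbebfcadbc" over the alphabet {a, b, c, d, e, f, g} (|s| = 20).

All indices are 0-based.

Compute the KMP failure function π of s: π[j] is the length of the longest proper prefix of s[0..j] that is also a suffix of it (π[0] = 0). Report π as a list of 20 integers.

[0, 0, 0, 0, 0, 0, 0, 0, 0, 0, 0, 0, 0, 0, 0, 0, 0, 1, 2, 0]

π[0] = 0
j=1 s[j]='b': π[1]=0 (border '')
j=2 s[j]='f': π[2]=0 (border '')
j=3 s[j]='e': π[3]=0 (border '')
j=4 s[j]='g': π[4]=0 (border '')
j=5 s[j]='e': π[5]=0 (border '')
j=6 s[j]='g': π[6]=0 (border '')
j=7 s[j]='c': π[7]=0 (border '')
j=8 s[j]='f': π[8]=0 (border '')
j=9 s[j]='a': π[9]=0 (border '')
j=10 s[j]='c': π[10]=0 (border '')
j=11 s[j]='b': π[11]=0 (border '')
j=12 s[j]='e': π[12]=0 (border '')
j=13 s[j]='b': π[13]=0 (border '')
j=14 s[j]='f': π[14]=0 (border '')
j=15 s[j]='c': π[15]=0 (border '')
j=16 s[j]='a': π[16]=0 (border '')
j=17 s[j]='d': π[17]=1 (border 'd')
j=18 s[j]='b': π[18]=2 (border 'db')
j=19 s[j]='c': k: 2→0; π[19]=0 (border '')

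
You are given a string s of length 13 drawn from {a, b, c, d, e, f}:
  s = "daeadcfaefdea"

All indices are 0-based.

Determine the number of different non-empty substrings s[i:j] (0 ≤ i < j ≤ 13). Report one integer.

81

sorted suffixes:
  #0 SA[0]=12  'a'
  #1 SA[1]=3  'adcfaefdea'
  #2 SA[2]=1  'aeadcfaefdea'
  #3 SA[3]=7  'aefdea'
  #4 SA[4]=5  'cfaefdea'
  #5 SA[5]=0  'daeadcfaefdea'
  #6 SA[6]=4  'dcfaefdea'
  #7 SA[7]=10  'dea'
  #8 SA[8]=11  'ea'
  #9 SA[9]=2  'eadcfaefdea'
  #10 SA[10]=8  'efdea'
  #11 SA[11]=6  'faefdea'
  #12 SA[12]=9  'fdea'

SA = [12, 3, 1, 7, 5, 0, 4, 10, 11, 2, 8, 6, 9]
[i] adj suffixes → lcp
  [1] 12/3 → 1 ('a')
  [2] 3/1 → 1 ('a')
  [3] 1/7 → 2 ('ae')
  [4] 7/5 → 0 ('')
  [5] 5/0 → 0 ('')
  [6] 0/4 → 1 ('d')
  [7] 4/10 → 1 ('d')
  [8] 10/11 → 0 ('')
  [9] 11/2 → 2 ('ea')
  [10] 2/8 → 1 ('e')
  [11] 8/6 → 0 ('')
  [12] 6/9 → 1 ('f')

n(n+1)/2 = 13·14/2 = 91
Σ LCP = 0 + 1 + 1 + 2 + 0 + 0 + 1 + 1 + 0 + 2 + 1 + 0 + 1 = 10
distinct = 91 − 10 = 81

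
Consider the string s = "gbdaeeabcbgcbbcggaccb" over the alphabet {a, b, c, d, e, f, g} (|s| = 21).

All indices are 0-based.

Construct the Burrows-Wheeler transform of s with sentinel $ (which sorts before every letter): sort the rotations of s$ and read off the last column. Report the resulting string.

begdccabgccgbabbeag$bc

rank  rotation                last
    0  $gbdaeeabcbgcbbcggaccb  b
    1  abcbgcbbcggaccb$gbdaee  e
    2  accb$gbdaeeabcbgcbbcgg  g
    3  aeeabcbgcbbcggaccb$gbd  d
    4  b$gbdaeeabcbgcbbcggacc  c
    5  bbcggaccb$gbdaeeabcbgc  c
    6  bcbgcbbcggaccb$gbdaeea  a
    7  bcggaccb$gbdaeeabcbgcb  b
    8  bdaeeabcbgcbbcggaccb$g  g
    9  bgcbbcggaccb$gbdaeeabc  c
   10  cb$gbdaeeabcbgcbbcggac  c
   11  cbbcggaccb$gbdaeeabcbg  g
   12  cbgcbbcggaccb$gbdaeeab  b
   13  ccb$gbdaeeabcbgcbbcgga  a
   14  cggaccb$gbdaeeabcbgcbb  b
   15  daeeabcbgcbbcggaccb$gb  b
   16  eabcbgcbbcggaccb$gbdae  e
   17  eeabcbgcbbcggaccb$gbda  a
   18  gaccb$gbdaeeabcbgcbbcg  g
   19  gbdaeeabcbgcbbcggaccb$  $
   20  gcbbcggaccb$gbdaeeabcb  b
   21  ggaccb$gbdaeeabcbgcbbc  c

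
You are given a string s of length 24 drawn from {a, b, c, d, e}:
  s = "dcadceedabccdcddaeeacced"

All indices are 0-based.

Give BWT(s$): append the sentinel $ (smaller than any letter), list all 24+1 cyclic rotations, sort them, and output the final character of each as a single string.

ddecdadbacdcdeed$caceceac

rank  rotation                   last
    0  $dcadceedabccdcddaeeacced  d
    1  abccdcddaeeacced$dcadceed  d
    2  acced$dcadceedabccdcddaee  e
    3  adceedabccdcddaeeacced$dc  c
    4  aeeacced$dcadceedabccdcdd  d
    5  bccdcddaeeacced$dcadceeda  a
    6  cadceedabccdcddaeeacced$d  d
    7  ccdcddaeeacced$dcadceedab  b
    8  cced$dcadceedabccdcddaeea  a
    9  cdcddaeeacced$dcadceedabc  c
   10  cddaeeacced$dcadceedabccd  d
   11  ced$dcadceedabccdcddaeeac  c
   12  ceedabccdcddaeeacced$dcad  d
   13  d$dcadceedabccdcddaeeacce  e
   14  dabccdcddaeeacced$dcadcee  e
   15  daeeacced$dcadceedabccdcd  d
   16  dcadceedabccdcddaeeacced$  $
   17  dcddaeeacced$dcadceedabcc  c
   18  dceedabccdcddaeeacced$dca  a
   19  ddaeeacced$dcadceedabccdc  c
   20  eacced$dcadceedabccdcddae  e
   21  ed$dcadceedabccdcddaeeacc  c
   22  edabccdcddaeeacced$dcadce  e
   23  eeacced$dcadceedabccdcdda  a
   24  eedabccdcddaeeacced$dcadc  c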